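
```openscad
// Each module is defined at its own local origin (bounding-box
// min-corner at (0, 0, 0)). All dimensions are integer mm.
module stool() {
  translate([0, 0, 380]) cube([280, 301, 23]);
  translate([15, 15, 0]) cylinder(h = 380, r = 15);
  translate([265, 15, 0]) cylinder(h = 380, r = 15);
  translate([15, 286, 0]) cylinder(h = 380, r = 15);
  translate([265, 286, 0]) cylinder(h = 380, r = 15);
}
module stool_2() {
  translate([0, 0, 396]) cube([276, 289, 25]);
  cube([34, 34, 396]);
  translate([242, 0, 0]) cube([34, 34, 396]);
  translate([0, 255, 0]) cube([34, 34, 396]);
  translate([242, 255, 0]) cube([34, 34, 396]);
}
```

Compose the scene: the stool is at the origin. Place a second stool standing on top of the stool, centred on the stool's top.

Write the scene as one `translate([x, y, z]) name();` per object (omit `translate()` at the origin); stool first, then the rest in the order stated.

stool();
translate([2, 6, 403]) stool_2();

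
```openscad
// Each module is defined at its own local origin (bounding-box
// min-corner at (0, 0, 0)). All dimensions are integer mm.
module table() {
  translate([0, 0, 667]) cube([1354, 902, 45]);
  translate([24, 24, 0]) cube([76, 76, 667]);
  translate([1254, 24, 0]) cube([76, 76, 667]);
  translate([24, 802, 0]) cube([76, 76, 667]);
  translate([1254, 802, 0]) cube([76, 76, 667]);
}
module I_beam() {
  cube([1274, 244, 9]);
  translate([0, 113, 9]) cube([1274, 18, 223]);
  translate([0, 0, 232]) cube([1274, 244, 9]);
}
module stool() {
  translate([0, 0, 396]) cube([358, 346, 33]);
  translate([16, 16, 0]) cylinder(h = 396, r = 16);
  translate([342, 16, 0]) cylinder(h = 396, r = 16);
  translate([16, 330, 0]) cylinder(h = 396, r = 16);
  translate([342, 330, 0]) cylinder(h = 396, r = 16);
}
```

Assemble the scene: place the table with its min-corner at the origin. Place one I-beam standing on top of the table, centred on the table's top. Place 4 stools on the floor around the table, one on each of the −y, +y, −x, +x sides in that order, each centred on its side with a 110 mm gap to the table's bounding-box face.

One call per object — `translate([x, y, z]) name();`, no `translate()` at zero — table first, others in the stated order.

table();
translate([40, 329, 712]) I_beam();
translate([498, -456, 0]) stool();
translate([498, 1012, 0]) stool();
translate([-468, 278, 0]) stool();
translate([1464, 278, 0]) stool();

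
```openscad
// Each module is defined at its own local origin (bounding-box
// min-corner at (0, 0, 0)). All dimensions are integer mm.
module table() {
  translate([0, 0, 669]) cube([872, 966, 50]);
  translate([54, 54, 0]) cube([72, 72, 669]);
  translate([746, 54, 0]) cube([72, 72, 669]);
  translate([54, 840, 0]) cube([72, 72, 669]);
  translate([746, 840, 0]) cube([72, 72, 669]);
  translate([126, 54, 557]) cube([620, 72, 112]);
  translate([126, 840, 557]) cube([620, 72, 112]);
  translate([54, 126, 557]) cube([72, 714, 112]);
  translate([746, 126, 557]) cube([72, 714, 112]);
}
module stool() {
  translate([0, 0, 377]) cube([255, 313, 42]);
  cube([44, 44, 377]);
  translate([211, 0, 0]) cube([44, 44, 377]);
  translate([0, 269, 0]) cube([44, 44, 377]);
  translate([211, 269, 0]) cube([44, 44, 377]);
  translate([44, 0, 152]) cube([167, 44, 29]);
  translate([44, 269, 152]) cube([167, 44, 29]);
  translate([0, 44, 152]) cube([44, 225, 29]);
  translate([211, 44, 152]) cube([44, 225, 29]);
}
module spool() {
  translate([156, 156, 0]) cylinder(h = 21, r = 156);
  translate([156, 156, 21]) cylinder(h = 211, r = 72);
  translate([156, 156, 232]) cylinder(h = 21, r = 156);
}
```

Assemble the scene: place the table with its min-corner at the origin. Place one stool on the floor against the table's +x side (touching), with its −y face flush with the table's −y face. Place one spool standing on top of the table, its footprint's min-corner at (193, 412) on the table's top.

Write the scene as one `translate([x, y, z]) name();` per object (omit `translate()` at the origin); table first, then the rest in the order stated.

table();
translate([872, 0, 0]) stool();
translate([193, 412, 719]) spool();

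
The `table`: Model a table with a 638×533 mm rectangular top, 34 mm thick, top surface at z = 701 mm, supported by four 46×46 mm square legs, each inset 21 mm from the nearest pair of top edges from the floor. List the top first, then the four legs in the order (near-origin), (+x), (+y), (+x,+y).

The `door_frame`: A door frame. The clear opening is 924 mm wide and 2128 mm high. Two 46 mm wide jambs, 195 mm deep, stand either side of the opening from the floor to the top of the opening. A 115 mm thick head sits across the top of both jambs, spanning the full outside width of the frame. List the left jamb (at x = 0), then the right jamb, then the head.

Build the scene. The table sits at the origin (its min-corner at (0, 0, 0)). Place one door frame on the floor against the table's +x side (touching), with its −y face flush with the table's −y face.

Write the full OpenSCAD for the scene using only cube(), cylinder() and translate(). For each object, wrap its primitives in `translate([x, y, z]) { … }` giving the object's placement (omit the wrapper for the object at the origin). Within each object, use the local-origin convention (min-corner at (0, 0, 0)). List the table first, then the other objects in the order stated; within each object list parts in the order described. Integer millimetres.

translate([0, 0, 667]) cube([638, 533, 34]);
translate([21, 21, 0]) cube([46, 46, 667]);
translate([571, 21, 0]) cube([46, 46, 667]);
translate([21, 466, 0]) cube([46, 46, 667]);
translate([571, 466, 0]) cube([46, 46, 667]);
translate([638, 0, 0]) {
  cube([46, 195, 2128]);
  translate([970, 0, 0]) cube([46, 195, 2128]);
  translate([0, 0, 2128]) cube([1016, 195, 115]);
}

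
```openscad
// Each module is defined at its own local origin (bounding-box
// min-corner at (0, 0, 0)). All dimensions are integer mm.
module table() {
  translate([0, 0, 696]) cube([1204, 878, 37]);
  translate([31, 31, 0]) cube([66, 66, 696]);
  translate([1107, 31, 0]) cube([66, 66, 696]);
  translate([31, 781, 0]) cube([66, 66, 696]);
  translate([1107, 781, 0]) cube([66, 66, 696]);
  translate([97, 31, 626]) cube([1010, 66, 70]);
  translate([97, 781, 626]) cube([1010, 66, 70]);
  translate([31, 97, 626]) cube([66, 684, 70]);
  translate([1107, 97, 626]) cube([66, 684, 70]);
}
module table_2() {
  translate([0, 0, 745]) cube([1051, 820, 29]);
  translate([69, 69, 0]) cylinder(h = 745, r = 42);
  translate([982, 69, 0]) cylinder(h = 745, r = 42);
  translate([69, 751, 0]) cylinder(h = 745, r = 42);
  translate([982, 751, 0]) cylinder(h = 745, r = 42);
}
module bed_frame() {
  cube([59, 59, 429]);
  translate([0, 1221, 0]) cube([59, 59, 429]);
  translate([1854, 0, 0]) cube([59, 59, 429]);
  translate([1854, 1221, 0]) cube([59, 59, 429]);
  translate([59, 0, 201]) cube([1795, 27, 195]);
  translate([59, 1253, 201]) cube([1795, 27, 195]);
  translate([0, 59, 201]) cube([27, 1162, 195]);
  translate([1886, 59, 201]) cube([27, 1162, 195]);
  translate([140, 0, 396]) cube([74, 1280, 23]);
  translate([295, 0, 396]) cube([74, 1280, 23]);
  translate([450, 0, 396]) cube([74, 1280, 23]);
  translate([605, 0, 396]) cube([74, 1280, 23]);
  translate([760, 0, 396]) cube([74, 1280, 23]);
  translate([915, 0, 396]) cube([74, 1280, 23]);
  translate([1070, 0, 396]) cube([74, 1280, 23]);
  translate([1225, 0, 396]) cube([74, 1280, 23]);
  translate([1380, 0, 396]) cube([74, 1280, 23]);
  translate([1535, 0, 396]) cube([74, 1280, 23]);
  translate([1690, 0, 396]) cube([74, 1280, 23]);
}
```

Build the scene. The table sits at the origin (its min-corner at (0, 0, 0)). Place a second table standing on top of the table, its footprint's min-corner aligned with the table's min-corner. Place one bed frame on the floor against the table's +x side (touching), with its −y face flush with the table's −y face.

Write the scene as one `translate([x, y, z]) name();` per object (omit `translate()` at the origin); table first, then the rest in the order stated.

table();
translate([0, 0, 733]) table_2();
translate([1204, 0, 0]) bed_frame();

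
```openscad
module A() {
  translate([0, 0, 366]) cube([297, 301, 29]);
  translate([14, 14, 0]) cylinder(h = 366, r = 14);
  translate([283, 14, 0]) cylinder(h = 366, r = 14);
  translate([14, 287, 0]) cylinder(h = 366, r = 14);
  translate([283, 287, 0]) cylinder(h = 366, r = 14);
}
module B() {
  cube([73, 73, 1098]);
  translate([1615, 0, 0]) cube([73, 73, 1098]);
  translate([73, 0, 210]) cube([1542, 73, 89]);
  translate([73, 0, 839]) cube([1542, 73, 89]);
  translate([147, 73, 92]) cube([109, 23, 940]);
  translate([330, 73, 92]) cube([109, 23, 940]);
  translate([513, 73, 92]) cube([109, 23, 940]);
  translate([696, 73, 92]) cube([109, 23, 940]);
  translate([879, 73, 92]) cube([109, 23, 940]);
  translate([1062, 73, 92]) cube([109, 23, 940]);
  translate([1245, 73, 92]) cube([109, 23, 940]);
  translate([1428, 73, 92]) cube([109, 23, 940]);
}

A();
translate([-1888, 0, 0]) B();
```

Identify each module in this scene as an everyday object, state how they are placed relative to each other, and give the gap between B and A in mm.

The fence section's nearest face is 200 mm from the stool's −x face.

A is a stool. B is a fence section. The fence section is on the floor beside the stool on its −x side. The gap between the fence section and the stool is 200 mm.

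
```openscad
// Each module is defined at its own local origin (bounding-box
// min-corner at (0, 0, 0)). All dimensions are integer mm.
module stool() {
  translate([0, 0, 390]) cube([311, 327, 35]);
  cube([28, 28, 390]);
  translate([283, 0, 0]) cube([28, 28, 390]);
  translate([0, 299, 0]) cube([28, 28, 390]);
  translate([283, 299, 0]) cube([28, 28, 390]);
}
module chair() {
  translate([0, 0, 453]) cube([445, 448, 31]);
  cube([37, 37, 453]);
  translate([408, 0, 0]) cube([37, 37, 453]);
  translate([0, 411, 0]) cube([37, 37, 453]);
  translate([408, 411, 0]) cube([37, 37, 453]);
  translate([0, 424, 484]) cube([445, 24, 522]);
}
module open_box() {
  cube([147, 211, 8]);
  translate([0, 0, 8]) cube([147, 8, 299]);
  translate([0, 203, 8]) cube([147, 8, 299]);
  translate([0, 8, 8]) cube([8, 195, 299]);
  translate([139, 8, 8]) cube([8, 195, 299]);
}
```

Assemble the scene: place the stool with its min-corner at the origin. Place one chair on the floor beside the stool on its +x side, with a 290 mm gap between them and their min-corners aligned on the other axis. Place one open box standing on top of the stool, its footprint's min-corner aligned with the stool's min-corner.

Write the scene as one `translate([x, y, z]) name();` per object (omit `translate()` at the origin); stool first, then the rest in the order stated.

stool();
translate([601, 0, 0]) chair();
translate([0, 0, 425]) open_box();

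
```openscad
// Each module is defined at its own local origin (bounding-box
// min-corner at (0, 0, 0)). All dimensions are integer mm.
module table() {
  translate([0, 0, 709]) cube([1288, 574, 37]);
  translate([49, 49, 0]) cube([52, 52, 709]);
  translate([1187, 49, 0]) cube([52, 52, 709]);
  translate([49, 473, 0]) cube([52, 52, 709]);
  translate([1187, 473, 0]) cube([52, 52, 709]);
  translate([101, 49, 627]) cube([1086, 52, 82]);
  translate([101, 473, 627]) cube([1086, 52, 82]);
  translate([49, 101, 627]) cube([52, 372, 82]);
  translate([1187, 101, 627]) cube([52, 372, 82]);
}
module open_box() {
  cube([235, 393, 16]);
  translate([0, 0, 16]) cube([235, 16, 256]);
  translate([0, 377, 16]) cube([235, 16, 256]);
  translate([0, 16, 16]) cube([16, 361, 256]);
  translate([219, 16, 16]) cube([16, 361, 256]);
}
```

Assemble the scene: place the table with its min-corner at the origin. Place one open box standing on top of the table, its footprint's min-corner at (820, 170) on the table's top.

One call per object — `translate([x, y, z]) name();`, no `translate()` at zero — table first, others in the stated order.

table();
translate([820, 170, 746]) open_box();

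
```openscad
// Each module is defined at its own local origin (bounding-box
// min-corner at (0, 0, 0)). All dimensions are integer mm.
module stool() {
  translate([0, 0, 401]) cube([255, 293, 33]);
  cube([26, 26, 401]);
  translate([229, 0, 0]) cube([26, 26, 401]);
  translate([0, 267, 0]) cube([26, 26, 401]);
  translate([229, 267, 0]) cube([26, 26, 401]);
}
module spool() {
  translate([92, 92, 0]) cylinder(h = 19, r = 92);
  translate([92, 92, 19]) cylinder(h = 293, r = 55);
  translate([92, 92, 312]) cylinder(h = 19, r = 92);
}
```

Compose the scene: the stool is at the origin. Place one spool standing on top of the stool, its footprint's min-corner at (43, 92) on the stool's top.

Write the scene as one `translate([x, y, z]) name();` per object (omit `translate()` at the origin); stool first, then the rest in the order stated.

stool();
translate([43, 92, 434]) spool();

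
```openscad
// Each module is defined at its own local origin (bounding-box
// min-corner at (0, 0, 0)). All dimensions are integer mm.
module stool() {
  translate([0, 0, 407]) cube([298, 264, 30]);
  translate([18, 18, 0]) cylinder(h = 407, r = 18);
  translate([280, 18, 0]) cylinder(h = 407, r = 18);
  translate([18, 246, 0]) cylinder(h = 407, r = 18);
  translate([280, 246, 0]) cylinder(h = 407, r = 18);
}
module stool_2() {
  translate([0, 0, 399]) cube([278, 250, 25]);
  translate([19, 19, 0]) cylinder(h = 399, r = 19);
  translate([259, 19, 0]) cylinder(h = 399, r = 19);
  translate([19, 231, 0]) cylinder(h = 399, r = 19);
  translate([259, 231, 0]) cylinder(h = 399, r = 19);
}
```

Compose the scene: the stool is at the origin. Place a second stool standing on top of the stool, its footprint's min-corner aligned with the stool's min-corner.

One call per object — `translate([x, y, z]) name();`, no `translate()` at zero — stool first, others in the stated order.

stool();
translate([0, 0, 437]) stool_2();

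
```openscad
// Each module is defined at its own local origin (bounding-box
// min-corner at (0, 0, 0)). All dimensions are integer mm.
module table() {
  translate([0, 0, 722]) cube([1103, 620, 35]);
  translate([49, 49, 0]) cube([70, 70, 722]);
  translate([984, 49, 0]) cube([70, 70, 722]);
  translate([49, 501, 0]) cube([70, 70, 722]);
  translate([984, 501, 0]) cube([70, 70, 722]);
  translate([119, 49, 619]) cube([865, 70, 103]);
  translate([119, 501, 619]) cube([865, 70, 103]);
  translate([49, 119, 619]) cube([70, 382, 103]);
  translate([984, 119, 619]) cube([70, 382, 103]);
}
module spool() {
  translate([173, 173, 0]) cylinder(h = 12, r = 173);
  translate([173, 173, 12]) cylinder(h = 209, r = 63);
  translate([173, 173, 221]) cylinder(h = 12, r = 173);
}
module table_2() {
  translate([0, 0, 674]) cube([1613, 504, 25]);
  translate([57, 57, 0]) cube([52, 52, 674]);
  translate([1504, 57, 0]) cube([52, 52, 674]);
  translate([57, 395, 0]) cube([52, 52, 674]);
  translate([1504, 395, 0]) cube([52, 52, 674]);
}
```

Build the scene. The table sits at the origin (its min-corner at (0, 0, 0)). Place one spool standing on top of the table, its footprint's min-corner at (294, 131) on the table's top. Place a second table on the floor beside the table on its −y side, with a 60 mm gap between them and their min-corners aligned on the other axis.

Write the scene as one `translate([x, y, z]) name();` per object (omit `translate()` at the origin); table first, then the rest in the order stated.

table();
translate([294, 131, 757]) spool();
translate([0, -564, 0]) table_2();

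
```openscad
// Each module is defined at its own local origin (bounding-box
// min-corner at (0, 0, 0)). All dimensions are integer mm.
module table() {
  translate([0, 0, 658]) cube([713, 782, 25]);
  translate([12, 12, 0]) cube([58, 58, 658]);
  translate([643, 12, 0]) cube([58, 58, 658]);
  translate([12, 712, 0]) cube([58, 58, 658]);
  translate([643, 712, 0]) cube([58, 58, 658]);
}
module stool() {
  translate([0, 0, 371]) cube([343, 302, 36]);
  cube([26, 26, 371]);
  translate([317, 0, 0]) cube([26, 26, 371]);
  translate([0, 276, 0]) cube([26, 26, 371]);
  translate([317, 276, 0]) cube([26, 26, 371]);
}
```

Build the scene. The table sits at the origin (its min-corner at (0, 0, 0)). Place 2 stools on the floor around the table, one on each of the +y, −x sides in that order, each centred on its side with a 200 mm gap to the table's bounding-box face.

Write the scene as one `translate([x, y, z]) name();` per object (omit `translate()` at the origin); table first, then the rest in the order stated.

table();
translate([185, 982, 0]) stool();
translate([-543, 240, 0]) stool();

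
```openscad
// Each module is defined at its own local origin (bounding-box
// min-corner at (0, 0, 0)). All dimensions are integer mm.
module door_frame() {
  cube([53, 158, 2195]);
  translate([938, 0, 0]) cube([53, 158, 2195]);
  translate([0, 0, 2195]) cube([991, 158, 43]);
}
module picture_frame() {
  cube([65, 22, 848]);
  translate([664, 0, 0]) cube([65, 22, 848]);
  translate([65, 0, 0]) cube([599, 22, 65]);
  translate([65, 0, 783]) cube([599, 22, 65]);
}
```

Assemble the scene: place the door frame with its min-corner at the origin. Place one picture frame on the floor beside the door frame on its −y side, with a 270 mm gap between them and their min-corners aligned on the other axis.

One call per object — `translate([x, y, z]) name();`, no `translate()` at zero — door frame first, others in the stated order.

door_frame();
translate([0, -292, 0]) picture_frame();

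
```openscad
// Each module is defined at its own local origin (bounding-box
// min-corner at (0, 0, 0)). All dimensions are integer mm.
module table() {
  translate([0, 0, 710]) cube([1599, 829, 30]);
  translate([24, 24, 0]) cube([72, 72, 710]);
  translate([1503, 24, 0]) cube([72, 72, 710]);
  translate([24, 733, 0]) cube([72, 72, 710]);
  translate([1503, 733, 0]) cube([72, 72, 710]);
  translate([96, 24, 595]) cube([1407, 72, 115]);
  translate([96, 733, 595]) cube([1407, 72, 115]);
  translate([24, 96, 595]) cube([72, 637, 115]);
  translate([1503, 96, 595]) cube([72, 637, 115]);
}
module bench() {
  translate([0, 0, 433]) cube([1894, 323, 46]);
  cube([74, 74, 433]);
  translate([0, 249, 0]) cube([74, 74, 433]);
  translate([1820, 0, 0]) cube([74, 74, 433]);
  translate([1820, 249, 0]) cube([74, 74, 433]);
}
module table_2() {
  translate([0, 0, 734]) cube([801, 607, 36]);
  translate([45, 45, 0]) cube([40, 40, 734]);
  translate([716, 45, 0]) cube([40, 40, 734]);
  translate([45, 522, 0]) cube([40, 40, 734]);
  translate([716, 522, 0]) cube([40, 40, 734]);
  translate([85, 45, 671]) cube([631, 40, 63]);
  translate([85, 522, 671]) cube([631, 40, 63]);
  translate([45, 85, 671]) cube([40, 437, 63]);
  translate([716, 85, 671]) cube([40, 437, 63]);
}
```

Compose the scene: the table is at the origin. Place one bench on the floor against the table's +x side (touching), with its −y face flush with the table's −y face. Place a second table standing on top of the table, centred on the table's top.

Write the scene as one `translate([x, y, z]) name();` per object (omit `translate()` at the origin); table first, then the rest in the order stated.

table();
translate([1599, 0, 0]) bench();
translate([399, 111, 740]) table_2();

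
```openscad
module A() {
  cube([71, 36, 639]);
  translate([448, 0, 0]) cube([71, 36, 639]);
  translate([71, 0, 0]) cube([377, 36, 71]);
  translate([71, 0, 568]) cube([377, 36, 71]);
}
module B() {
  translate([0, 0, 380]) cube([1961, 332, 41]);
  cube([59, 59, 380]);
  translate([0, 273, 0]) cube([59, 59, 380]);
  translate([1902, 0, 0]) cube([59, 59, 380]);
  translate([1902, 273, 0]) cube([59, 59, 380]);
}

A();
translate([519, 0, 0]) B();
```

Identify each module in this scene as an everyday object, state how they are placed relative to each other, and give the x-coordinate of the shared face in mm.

The picture frame's +x face and the bench's −x face are both at x = 519 mm.

A is a picture frame. B is a bench. The bench is against the picture frame's +x side, with their −y faces flush. The x-coordinate of the shared face is 519 mm.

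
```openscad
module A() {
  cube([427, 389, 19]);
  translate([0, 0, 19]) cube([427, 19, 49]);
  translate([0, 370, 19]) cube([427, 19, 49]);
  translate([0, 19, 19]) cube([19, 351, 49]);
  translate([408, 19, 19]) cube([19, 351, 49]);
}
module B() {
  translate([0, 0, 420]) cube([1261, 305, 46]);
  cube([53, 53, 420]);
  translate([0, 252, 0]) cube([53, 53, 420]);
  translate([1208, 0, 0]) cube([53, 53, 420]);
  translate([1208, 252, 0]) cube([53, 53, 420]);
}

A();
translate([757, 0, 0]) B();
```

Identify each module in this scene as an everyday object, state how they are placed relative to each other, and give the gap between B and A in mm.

A is an open box. B is a bench. The bench is on the floor beside the open box on its +x side. The gap between the bench and the open box is 330 mm.

The bench's nearest face is 330 mm from the open box's +x face.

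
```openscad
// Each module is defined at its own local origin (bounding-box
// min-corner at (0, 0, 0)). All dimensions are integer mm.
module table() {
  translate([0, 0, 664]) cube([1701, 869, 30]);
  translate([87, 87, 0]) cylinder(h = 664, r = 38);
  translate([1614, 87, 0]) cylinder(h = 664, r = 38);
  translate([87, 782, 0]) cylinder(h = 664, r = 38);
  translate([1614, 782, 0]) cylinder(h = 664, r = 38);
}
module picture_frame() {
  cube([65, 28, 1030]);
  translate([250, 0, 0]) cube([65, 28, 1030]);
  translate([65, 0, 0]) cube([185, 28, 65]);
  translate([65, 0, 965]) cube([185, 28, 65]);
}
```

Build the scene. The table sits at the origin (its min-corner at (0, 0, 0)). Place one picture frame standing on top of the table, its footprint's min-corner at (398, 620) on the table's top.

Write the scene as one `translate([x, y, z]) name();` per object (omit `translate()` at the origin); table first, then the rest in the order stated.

table();
translate([398, 620, 694]) picture_frame();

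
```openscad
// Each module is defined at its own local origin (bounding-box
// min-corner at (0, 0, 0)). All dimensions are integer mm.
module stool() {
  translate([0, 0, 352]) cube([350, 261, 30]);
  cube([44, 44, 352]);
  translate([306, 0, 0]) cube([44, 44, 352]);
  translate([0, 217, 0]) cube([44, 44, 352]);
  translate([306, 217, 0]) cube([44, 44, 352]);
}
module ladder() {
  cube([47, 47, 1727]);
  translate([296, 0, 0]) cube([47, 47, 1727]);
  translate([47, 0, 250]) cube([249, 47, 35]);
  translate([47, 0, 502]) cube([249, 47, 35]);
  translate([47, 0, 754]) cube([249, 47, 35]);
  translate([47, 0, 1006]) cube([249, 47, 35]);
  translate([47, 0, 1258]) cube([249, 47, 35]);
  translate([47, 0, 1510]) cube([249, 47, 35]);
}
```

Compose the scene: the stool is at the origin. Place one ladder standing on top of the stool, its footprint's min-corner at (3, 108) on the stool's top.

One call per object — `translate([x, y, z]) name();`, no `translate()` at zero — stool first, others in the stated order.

stool();
translate([3, 108, 382]) ladder();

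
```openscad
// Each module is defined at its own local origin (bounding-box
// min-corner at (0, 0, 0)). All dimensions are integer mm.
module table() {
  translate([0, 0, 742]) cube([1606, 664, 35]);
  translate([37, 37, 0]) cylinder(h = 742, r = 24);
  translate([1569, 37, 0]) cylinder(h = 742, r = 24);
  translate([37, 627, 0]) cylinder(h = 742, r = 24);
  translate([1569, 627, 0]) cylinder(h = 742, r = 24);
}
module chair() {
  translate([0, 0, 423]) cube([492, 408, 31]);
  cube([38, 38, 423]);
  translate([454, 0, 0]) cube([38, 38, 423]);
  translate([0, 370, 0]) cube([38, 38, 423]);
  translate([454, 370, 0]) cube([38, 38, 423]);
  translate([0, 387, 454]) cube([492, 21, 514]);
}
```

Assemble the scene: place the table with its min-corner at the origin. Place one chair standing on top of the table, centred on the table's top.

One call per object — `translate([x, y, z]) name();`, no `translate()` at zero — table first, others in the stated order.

table();
translate([557, 128, 777]) chair();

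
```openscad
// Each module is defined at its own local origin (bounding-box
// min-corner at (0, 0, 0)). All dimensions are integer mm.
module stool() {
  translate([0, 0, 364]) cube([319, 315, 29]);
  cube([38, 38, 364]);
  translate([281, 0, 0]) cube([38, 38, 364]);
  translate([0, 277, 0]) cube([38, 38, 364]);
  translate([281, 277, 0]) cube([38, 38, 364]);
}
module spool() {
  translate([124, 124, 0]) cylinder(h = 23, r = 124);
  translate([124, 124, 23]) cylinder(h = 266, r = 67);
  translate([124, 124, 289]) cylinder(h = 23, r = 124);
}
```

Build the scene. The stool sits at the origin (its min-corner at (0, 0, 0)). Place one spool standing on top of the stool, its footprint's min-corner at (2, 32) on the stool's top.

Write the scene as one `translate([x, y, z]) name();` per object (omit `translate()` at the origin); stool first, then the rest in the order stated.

stool();
translate([2, 32, 393]) spool();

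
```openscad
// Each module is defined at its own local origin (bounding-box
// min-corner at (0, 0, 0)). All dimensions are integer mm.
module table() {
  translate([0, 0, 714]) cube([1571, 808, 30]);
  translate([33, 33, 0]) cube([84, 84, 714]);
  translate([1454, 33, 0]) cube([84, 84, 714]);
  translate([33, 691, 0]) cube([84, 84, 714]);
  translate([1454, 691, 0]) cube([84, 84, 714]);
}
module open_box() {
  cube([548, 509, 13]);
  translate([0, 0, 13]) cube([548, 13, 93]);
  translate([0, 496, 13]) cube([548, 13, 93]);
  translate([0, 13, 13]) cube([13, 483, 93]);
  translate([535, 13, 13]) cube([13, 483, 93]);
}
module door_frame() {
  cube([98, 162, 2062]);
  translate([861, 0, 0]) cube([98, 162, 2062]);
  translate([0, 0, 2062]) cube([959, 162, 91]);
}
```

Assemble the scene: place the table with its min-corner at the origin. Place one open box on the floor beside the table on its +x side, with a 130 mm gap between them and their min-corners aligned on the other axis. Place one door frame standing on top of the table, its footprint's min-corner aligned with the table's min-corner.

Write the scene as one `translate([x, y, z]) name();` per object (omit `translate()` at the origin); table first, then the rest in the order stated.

table();
translate([1701, 0, 0]) open_box();
translate([0, 0, 744]) door_frame();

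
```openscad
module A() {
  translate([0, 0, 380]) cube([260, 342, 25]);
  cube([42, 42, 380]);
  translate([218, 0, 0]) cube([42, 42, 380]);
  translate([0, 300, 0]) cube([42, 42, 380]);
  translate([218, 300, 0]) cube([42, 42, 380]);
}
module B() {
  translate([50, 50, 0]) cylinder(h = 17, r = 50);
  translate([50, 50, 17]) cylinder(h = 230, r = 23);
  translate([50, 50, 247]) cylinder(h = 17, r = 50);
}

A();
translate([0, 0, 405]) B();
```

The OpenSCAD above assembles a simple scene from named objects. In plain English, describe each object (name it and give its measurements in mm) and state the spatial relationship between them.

A is a four-legged stool. The seat is a 260×342×25 mm slab whose top surface is at z = 405 mm; four square legs, each 42×42 mm in cross-section, run from the floor (z = 0) to the underside of the seat, each flush with a corner of the seat.

B is a spool: two coaxial disc flanges of radius 50 mm and thickness 17 mm, joined by a core cylinder of radius 23 mm and height 230 mm. The lower flange rests on z = 0 and the three cylinders share a vertical axis.

The spool is on top of the stool.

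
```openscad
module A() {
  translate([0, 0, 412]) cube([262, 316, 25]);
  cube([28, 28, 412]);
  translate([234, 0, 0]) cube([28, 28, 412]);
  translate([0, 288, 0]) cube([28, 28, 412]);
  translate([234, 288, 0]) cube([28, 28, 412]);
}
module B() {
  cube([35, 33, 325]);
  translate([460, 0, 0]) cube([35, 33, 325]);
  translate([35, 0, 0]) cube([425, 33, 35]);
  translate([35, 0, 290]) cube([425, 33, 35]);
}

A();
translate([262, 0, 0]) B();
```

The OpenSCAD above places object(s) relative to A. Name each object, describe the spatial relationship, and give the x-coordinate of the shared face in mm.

The stool's +x face and the picture frame's −x face are both at x = 262 mm.

A is a stool. B is a picture frame. The picture frame is against the stool's +x side, with their −y faces flush. The x-coordinate of the shared face is 262 mm.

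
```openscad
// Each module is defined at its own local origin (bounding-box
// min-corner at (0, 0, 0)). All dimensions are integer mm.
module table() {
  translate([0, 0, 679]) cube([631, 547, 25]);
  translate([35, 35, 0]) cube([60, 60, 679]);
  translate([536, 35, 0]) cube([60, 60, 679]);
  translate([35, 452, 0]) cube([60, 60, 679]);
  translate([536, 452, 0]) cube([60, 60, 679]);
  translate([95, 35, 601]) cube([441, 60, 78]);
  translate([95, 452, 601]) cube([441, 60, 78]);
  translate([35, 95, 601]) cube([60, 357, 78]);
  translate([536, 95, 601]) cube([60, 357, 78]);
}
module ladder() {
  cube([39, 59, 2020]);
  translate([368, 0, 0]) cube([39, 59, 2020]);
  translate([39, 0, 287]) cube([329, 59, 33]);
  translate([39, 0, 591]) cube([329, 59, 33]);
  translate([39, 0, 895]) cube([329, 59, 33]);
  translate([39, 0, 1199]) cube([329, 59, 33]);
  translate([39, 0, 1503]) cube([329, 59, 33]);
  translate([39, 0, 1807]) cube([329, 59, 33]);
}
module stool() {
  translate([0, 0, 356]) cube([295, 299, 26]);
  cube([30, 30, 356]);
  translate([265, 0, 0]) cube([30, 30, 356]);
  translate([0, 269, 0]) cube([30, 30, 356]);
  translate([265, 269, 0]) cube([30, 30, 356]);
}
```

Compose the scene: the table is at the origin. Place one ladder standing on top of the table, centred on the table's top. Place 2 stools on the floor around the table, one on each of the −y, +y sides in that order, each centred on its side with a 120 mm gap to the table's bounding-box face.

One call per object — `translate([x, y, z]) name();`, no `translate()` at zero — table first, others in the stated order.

table();
translate([112, 244, 704]) ladder();
translate([168, -419, 0]) stool();
translate([168, 667, 0]) stool();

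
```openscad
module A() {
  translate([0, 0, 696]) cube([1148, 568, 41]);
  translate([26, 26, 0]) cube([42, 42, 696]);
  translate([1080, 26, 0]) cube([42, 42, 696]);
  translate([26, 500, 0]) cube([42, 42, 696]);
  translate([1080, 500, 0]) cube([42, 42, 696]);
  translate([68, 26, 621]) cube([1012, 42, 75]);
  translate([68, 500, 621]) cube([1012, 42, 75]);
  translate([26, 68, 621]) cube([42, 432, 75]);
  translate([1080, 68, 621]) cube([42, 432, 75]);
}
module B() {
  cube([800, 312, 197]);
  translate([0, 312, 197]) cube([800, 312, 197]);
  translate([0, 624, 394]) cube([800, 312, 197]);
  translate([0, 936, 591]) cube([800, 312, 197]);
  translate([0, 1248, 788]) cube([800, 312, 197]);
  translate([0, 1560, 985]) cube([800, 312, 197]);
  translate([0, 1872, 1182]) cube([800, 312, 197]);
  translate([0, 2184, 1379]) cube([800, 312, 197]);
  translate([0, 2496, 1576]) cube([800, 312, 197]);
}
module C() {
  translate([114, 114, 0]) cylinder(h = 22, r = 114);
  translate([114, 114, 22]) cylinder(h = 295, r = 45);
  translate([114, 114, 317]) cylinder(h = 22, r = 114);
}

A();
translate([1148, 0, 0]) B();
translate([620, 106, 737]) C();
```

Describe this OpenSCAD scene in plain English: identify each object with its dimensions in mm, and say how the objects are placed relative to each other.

A is a table with a 1148×568 mm rectangular top, 41 mm thick, top surface at z = 737 mm, supported by four 42×42 mm square legs, each inset 26 mm from the nearest pair of top edges, running from the floor. Four apron rails, 42 mm thick and 75 mm tall, run between adjacent legs with their top edges flush with the underside of the top and their outer faces flush with the legs' outer faces.

B is a run of 9 identical solid stair steps. Each tread is 800×312 mm and each step block is 197 mm high. Step 1 rests on the floor; step k is offset from step 1 by (k−1)×312 mm in y and (k−1)×197 mm in z.

C is a spool: two coaxial disc flanges of radius 114 mm and thickness 22 mm, joined by a core cylinder of radius 45 mm and height 295 mm. The lower flange rests on z = 0 and the three cylinders share a vertical axis.

The staircase is against the table's +x side, with their −y faces flush. The spool is on top of the table.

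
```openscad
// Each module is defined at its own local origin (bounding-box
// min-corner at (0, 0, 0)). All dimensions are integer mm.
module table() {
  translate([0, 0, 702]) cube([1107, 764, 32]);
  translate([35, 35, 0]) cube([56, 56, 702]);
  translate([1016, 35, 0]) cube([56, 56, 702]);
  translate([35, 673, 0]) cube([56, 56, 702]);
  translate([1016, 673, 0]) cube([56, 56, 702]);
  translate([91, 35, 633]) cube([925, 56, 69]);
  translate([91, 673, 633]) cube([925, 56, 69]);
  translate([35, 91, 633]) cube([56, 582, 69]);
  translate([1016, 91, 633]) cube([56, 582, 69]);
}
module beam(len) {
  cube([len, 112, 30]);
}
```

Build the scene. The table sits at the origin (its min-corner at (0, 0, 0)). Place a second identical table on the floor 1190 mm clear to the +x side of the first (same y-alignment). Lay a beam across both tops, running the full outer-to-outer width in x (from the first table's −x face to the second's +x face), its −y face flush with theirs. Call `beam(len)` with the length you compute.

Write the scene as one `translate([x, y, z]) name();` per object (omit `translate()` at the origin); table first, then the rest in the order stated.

table();
translate([2297, 0, 0]) table();
translate([0, 0, 734]) beam(3404);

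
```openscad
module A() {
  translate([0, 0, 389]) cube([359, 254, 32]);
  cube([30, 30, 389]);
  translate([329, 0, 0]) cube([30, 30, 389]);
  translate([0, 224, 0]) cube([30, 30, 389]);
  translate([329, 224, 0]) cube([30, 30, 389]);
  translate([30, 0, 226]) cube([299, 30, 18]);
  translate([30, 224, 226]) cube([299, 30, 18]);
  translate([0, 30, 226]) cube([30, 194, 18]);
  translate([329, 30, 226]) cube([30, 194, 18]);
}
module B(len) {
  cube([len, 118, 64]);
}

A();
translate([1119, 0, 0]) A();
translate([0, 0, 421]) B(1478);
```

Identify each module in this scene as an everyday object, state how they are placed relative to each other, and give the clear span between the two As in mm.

A is a stool. B is a beam. A beam spans the tops of two stools. The clear span between the two stools is 760 mm.

Second stool starts at x = 1119; first ends at x = 359; clear span = 1119 − 359 = 760 mm.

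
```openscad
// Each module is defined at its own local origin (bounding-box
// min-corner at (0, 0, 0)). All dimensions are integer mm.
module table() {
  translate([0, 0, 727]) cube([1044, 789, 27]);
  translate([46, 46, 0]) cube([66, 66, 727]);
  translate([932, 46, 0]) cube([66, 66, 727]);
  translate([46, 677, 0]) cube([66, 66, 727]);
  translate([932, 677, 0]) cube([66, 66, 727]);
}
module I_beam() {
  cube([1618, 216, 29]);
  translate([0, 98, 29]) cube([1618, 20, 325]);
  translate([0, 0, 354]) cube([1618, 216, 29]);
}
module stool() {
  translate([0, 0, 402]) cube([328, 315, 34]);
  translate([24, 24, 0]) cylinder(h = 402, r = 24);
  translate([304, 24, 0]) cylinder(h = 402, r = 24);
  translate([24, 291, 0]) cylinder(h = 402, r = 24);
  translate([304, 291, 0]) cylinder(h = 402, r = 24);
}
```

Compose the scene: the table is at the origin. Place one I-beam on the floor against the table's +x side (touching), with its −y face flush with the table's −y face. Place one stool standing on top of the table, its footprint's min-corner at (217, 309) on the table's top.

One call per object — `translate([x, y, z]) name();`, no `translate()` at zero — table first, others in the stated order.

table();
translate([1044, 0, 0]) I_beam();
translate([217, 309, 754]) stool();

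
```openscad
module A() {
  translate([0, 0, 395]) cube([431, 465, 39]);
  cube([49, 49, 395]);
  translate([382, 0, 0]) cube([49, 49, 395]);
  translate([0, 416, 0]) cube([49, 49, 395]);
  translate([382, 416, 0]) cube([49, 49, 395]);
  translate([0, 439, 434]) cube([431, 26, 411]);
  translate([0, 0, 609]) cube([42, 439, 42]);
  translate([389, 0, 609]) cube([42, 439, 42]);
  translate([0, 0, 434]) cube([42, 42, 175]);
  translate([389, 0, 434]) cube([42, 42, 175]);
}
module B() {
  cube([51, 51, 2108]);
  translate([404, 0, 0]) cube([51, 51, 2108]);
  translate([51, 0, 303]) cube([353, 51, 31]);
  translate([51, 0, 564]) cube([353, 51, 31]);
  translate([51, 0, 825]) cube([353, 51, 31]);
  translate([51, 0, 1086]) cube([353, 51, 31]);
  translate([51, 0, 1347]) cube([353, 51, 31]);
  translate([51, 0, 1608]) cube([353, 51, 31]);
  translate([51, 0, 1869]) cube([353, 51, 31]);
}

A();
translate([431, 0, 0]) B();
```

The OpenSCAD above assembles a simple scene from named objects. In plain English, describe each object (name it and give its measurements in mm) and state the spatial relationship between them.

A is a chair. The seat is a 431×465×39 mm slab with its top at z = 434 mm, on four 49×49 mm corner legs (flush with the seat edges, standing on z = 0). A flat backrest 26 mm thick, 411 mm tall, spans the full seat width and rises from the seat top along its +y edge, rear face flush with the rear of the seat. Two armrests of 42×42 mm section run along each side from the seat's front edge to the front of the backrest, top faces 217 mm above the seat top and outer faces flush with the seat's x-edges; a 42×42 mm post under the front of each armrest stands on the seat at the front corner.

B is a wooden ladder with two side rails of 51×51 mm section and 2108 mm height, set 455 mm apart overall. Between them run 7 rectangular rungs (51 mm deep, 31 mm thick), front faces flush with the rails' −y face. The bottom of the first rung is 303 mm above the floor and each subsequent rung is 261 mm higher than the one below.

The ladder is against the chair's +x side, with their −y faces flush.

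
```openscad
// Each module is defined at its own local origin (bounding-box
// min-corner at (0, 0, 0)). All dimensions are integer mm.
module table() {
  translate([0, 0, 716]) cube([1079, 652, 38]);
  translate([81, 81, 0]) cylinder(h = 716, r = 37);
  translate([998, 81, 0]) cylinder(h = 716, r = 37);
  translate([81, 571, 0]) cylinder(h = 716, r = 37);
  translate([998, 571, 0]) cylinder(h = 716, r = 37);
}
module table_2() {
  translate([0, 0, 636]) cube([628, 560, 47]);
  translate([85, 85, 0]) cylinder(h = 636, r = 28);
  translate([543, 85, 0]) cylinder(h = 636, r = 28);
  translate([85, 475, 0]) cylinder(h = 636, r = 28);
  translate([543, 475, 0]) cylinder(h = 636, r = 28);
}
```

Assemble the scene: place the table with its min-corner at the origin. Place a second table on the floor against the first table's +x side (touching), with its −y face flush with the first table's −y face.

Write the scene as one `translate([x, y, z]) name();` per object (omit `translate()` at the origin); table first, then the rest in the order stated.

table();
translate([1079, 0, 0]) table_2();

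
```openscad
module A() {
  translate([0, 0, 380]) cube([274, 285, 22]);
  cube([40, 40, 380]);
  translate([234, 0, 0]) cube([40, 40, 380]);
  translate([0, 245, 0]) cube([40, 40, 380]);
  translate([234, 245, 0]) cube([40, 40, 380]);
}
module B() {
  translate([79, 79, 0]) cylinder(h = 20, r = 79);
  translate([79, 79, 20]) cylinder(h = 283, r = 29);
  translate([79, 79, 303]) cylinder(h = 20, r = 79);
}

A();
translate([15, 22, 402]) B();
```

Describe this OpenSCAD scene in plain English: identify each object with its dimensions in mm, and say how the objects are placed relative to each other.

A is a simple wooden stool: a rectangular seat 274 mm (x) by 285 mm (y), 22 mm thick, top face at z = 402 mm, on four square legs, each 40×40 mm in cross-section. The legs rest on z = 0, each flush with a corner of the seat.

B is a spool: two coaxial disc flanges of radius 79 mm and thickness 20 mm, joined by a core cylinder of radius 29 mm and height 283 mm. The lower flange rests on z = 0 and the three cylinders share a vertical axis.

The spool is on top of the stool.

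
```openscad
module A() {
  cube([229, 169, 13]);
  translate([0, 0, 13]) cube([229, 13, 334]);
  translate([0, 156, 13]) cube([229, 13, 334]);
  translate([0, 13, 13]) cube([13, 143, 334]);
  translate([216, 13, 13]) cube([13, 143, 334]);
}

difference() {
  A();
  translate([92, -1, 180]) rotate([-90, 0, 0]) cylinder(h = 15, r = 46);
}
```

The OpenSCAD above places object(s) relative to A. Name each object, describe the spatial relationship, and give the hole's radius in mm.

The subtracted cylinder has r = 46 mm.

A is an open box. The open box has a circular hole through its front wall. The hole's radius is 46 mm.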